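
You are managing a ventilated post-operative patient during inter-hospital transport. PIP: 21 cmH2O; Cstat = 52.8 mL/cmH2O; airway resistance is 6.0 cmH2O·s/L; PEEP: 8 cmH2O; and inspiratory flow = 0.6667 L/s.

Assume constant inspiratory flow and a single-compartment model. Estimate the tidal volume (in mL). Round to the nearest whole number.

475

Equation of motion (constant flow): PIP = Vt/C + R·V̇ + PEEP.
Vt/C = PIP − R·V̇ − PEEP = 21 − 4.0 − 8 = 9.0 cmH2O.
Vt = C × 9.0 = 52.8 × 9.0 = 475.2 mL.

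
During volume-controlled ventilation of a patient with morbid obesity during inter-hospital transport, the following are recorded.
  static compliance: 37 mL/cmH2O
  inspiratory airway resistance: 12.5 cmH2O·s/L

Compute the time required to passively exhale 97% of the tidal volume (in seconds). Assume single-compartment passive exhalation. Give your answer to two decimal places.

τ = R × C = 12.5 × 37 mL/cmH2O = 12.5 × 0.037 L/cmH2O = 0.4625 s.
Exhaled fraction f = 1 − e^(−t/τ) → t = −τ·ln(1 − f) = −0.4625·ln(0.03) = 1.622 s.

1.62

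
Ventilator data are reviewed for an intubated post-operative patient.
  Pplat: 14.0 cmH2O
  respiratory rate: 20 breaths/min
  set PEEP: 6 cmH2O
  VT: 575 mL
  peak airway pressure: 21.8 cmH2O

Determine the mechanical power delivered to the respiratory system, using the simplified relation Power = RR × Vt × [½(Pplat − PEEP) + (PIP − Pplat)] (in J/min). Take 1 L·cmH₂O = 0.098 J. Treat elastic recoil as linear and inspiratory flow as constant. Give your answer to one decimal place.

13.3

Per-breath work = Vt × [½(Pplat−PEEP) + (PIP−Pplat)] = 0.575 × [0.5×8.0 + 7.8] = 0.575 × 11.8 = 6.785 L·cmH2O.
Power = 20 × 6.785 = 135.7 L·cmH2O/min.
× 0.098 J/(L·cmH2O) → 13.299 J/min.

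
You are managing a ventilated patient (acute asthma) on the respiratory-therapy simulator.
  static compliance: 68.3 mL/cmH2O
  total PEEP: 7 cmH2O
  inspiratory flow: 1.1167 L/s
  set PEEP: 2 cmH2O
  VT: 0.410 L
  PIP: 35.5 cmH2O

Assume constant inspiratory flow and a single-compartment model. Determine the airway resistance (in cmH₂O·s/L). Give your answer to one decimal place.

20.1

Total PEEP = 7 cmH2O (set 2 + intrinsic 5); this is the baseline alveolar pressure.
Equation of motion (constant flow): PIP = Vt/C + R·V̇ + PEEP.
R·V̇ = PIP − Vt/C − PEEP = 35.5 − 410/68.3 − 7 = 35.5 − 6.003 − 7 = 22.497 cmH2O.
R = 22.497 / 1.1167 = 20.146 cmH2O·s/L.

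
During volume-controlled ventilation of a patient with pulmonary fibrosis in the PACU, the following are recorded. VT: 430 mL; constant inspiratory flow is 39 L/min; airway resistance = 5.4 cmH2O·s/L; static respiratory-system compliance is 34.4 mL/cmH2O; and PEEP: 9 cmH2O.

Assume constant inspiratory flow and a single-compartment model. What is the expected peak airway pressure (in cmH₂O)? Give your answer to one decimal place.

25.0

Flow: 39 L/min ÷ 60 = 0.65 L/s.
Equation of motion (constant flow): PIP = Vt/C + R·V̇ + PEEP.
PIP = 430/34.4 + 5.4×0.65 + 9 = 12.5 + 3.51 + 9 = 25.01 cmH2O.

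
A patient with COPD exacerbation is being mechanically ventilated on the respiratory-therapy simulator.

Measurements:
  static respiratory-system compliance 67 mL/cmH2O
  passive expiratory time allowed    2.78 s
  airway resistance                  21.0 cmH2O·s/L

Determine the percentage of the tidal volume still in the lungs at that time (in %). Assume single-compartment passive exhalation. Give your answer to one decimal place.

13.9

τ = R × C = 21.0 × 67 mL/cmH2O = 21.0 × 0.067 L/cmH2O = 1.407 s.
Passive exhalation: V(t)/V₀ = e^(−t/τ) = e^(−2.78/1.407) = 0.1386.
Fraction remaining = 0.1386 → 13.86%.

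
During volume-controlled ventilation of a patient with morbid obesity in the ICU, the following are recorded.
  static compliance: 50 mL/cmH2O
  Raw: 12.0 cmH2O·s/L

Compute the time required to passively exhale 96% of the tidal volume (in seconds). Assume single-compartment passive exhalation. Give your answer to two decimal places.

1.93

τ = R × C = 12.0 × 50 mL/cmH2O = 12.0 × 0.050 L/cmH2O = 0.6 s.
Exhaled fraction f = 1 − e^(−t/τ) → t = −τ·ln(1 − f) = −0.6·ln(0.04) = 1.931 s.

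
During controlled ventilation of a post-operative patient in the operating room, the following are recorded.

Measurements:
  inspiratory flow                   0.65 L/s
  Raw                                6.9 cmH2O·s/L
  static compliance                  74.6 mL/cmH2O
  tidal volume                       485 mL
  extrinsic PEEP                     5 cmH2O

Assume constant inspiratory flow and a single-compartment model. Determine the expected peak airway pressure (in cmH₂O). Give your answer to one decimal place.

16.0

Equation of motion (constant flow): PIP = Vt/C + R·V̇ + PEEP.
PIP = 485/74.6 + 6.9×0.65 + 5 = 6.501 + 4.485 + 5 = 15.986 cmH2O.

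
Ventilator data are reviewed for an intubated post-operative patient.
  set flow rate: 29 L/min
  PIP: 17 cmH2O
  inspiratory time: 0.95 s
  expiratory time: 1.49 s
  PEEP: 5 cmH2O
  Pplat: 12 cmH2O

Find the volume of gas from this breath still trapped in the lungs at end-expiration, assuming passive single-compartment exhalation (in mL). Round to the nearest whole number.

51

Flow: 29 L/min ÷ 60 = 0.4833 L/s.
Vt = flow × Ti = 0.4833 L/s × 0.95 s × 1000 mL/L = 459.14 mL.
R = (PIP − Pplat)/V̇ = (17 − 12) / 0.4833 = 5.0/0.4833 = 10.346 cmH2O·s/L.
C = Vt/(Pplat − PEEP) = 459.14 / (12 − 5) = 459.14/7.0 = 65.591 mL/cmH2O.
τ = R × C = 10.346 × 0.06559 L/cmH2O = 0.6786 s.
Fraction remaining = e^(−Te/τ) = e^(−1.49/0.6786) = 0.1113.
Trapped volume = 459.14 × 0.1113 = 51.102 mL.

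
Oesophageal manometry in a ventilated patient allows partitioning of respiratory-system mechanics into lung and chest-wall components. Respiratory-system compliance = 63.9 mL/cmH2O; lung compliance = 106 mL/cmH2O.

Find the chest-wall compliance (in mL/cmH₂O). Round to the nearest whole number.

1/Ccw = 1/Crs − 1/CL.
1/Ccw = 1/63.9 − 1/106 = 0.006215.
Ccw = 160.9 mL/cmH2O.

161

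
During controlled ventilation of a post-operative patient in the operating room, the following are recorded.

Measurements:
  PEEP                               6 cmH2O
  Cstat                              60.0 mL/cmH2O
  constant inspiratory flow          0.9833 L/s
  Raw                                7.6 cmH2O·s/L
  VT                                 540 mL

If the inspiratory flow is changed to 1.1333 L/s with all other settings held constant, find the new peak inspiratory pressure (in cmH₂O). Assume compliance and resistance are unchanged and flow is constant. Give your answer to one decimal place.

PIP = Vt/C + R·V̇ + PEEP (constant-flow equation of motion).
Only the resistive term changes: ΔPIP = R × ΔV̇ = 7.6 × (1.1333 − 0.9833) = 7.6 × 0.15 = 1.14 cmH2O.
Original PIP = 540/60.0 + 7.6×0.9833 + 6 = 22.473 cmH2O; new PIP = 22.473 + (1.14) = 23.613 cmH2O.

23.6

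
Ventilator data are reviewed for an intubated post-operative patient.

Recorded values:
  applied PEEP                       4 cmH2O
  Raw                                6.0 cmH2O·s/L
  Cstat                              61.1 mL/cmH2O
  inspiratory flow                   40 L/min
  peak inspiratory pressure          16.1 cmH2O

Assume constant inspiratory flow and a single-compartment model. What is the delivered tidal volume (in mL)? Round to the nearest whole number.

495

Flow: 40 L/min ÷ 60 = 0.6667 L/s.
Equation of motion (constant flow): PIP = Vt/C + R·V̇ + PEEP.
Vt/C = PIP − R·V̇ − PEEP = 16.1 − 4.0 − 4 = 8.1 cmH2O.
Vt = C × 8.1 = 61.1 × 8.1 = 494.91 mL.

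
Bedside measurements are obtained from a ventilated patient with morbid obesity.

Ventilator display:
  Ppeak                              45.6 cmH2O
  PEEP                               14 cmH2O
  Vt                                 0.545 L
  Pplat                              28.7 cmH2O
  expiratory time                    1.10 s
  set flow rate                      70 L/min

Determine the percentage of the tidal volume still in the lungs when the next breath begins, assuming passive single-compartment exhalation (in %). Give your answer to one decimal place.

Flow: 70 L/min ÷ 60 = 1.1667 L/s.
R = (PIP − Pplat)/V̇ = (45.6 − 28.7) / 1.1667 = 16.9/1.1667 = 14.485 cmH2O·s/L.
C = Vt/(Pplat − PEEP) = 545.0 / (28.7 − 14) = 545.0/14.7 = 37.075 mL/cmH2O.
τ = R × C = 14.485 × 0.03708 L/cmH2O = 0.5371 s.
Fraction remaining at end-expiration = e^(−Te/τ) = e^(−1.10/0.5371) = 0.129 → 12.9%.

12.9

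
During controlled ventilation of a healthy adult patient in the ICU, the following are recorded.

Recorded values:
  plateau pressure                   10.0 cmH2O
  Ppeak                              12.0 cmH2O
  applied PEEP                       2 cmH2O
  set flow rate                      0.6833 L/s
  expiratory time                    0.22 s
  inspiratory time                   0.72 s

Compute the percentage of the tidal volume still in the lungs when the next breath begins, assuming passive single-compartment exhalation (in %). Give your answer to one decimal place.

Vt = flow × Ti = 0.6833 L/s × 0.72 s × 1000 mL/L = 491.98 mL.
R = (PIP − Pplat)/V̇ = (12.0 − 10.0) / 0.6833 = 2.0/0.6833 = 2.927 cmH2O·s/L.
C = Vt/(Pplat − PEEP) = 491.98 / (10.0 − 2) = 491.98/8.0 = 61.498 mL/cmH2O.
τ = R × C = 2.927 × 0.0615 L/cmH2O = 0.18 s.
Fraction remaining at end-expiration = e^(−Te/τ) = e^(−0.22/0.18) = 0.2946 → 29.46%.

29.5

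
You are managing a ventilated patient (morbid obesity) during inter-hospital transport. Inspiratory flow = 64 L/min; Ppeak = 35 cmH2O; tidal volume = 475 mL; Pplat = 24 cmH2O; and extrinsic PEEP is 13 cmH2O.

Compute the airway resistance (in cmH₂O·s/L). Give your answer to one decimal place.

10.3

Flow: 64 L/min ÷ 60 = 1.0667 L/s.
Raw = (PIP − Pplat) / flow = (35 − 24) / 1.0667 = 11.0 / 1.0667 = 10.312 cmH2O·s/L.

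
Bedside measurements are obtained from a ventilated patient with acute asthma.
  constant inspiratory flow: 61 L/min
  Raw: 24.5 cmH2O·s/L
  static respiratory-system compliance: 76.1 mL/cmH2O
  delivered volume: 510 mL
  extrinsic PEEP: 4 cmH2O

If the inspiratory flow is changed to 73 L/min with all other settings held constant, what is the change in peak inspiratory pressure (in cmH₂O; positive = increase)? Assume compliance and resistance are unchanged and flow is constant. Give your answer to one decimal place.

Flow: 61 L/min ÷ 60 = 1.0167 L/s.
New flow: 73 L/min ÷ 60 = 1.2167 L/s.
PIP = Vt/C + R·V̇ + PEEP (constant-flow equation of motion).
Only the resistive term changes: ΔPIP = R × ΔV̇ = 24.5 × (1.2167 − 1.0167) = 24.5 × 0.2 = 4.9 cmH2O.

4.9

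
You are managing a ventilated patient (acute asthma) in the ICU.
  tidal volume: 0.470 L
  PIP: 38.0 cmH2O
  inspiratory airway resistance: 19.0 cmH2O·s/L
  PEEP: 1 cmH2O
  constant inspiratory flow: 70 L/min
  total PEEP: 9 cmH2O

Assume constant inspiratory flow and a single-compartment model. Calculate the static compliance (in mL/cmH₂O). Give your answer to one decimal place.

68.8

Flow: 70 L/min ÷ 60 = 1.1667 L/s.
Total PEEP = 9 cmH2O (set 1 + intrinsic 8); this is the baseline alveolar pressure.
Equation of motion (constant flow): PIP = Vt/C + R·V̇ + PEEP.
Vt/C = PIP − R·V̇ − PEEP = 38.0 − 19.0×1.1667 − 9 = 38.0 − 22.167 − 9 = 6.833 cmH2O.
C = Vt / 6.833 = 470 / 6.833 = 68.784 mL/cmH2O.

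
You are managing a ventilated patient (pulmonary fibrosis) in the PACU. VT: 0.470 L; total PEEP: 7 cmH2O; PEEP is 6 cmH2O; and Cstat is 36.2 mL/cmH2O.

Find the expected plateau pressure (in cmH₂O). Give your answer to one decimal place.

End-expiratory occlusion gives total PEEP = 7 cmH2O (intrinsic PEEP = 7 − 6 = 1). Use total PEEP for the elastic gradient.
Pplat = PEEPtotal + Vt / Cstat = 7 + 470 / 36.2 = 7 + 12.983 = 19.983 cmH2O.

20.0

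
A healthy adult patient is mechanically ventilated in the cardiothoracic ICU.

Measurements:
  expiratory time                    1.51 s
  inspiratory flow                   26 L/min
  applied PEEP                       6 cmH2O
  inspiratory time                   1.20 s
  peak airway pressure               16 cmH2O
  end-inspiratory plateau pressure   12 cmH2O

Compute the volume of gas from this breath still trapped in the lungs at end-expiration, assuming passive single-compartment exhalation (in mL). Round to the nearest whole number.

Flow: 26 L/min ÷ 60 = 0.4333 L/s.
Vt = flow × Ti = 0.4333 L/s × 1.20 s × 1000 mL/L = 519.96 mL.
R = (PIP − Pplat)/V̇ = (16 − 12) / 0.4333 = 4.0/0.4333 = 9.231 cmH2O·s/L.
C = Vt/(Pplat − PEEP) = 519.96 / (12 − 6) = 519.96/6.0 = 86.66 mL/cmH2O.
τ = R × C = 9.231 × 0.08666 L/cmH2O = 0.8 s.
Fraction remaining = e^(−Te/τ) = e^(−1.51/0.8) = 0.1514.
Trapped volume = 519.96 × 0.1514 = 78.722 mL.

79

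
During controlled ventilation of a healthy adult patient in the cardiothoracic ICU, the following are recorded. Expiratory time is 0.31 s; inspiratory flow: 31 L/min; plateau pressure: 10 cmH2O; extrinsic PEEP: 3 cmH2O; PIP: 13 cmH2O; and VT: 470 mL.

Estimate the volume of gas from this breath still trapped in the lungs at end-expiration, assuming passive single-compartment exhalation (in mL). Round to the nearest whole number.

212

Flow: 31 L/min ÷ 60 = 0.5167 L/s.
R = (PIP − Pplat)/V̇ = (13 − 10) / 0.5167 = 3.0/0.5167 = 5.806 cmH2O·s/L.
C = Vt/(Pplat − PEEP) = 470.0 / (10 − 3) = 470.0/7.0 = 67.143 mL/cmH2O.
τ = R × C = 5.806 × 0.06714 L/cmH2O = 0.3898 s.
Fraction remaining = e^(−Te/τ) = e^(−0.31/0.3898) = 0.4515.
Trapped volume = 470.0 × 0.4515 = 212.21 mL.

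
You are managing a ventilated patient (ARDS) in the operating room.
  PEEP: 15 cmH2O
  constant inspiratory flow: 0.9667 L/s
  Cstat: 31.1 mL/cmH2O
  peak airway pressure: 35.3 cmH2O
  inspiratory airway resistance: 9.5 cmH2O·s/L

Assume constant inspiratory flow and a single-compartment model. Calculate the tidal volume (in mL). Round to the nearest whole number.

346

Equation of motion (constant flow): PIP = Vt/C + R·V̇ + PEEP.
Vt/C = PIP − R·V̇ − PEEP = 35.3 − 9.184 − 15 = 11.116 cmH2O.
Vt = C × 11.116 = 31.1 × 11.116 = 345.71 mL.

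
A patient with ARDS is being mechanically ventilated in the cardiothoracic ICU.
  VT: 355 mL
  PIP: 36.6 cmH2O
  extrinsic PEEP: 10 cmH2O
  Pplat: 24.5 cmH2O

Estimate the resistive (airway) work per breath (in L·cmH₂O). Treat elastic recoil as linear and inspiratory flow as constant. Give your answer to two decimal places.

With constant inspiratory flow the resistive pressure is constant at PIP − Pplat = 36.6 − 24.5 = 12.1 cmH2O, so resistive work = 12.1 × 0.355 = 4.296 L·cmH2O.

4.30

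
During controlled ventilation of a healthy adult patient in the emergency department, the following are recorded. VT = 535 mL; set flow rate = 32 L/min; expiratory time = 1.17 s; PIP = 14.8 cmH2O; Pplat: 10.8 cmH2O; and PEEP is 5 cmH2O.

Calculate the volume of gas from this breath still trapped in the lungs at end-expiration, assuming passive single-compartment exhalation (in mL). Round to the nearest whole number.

99

Flow: 32 L/min ÷ 60 = 0.5333 L/s.
R = (PIP − Pplat)/V̇ = (14.8 − 10.8) / 0.5333 = 4.0/0.5333 = 7.5 cmH2O·s/L.
C = Vt/(Pplat − PEEP) = 535.0 / (10.8 − 5) = 535.0/5.8 = 92.241 mL/cmH2O.
τ = R × C = 7.5 × 0.09224 L/cmH2O = 0.6918 s.
Fraction remaining = e^(−Te/τ) = e^(−1.17/0.6918) = 0.1843.
Trapped volume = 535.0 × 0.1843 = 98.601 mL.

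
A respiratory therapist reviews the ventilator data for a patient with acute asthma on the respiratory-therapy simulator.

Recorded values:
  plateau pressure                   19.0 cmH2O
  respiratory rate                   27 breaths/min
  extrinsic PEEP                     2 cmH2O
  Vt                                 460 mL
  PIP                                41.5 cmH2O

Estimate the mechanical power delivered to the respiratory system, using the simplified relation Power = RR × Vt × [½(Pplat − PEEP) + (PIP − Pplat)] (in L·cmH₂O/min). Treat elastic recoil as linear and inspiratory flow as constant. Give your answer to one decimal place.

Per-breath work = Vt × [½(Pplat−PEEP) + (PIP−Pplat)] = 0.460 × [0.5×17.0 + 22.5] = 0.460 × 31.0 = 14.26 L·cmH2O.
Power = 27 × 14.26 = 385.02 L·cmH2O/min.

385.0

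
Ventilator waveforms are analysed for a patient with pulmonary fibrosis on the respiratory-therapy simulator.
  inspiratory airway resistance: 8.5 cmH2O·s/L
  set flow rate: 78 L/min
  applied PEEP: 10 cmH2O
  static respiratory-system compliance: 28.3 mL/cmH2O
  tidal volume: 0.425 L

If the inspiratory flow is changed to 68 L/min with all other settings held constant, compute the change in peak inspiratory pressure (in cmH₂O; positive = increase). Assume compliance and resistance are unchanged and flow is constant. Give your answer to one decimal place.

-1.4

Flow: 78 L/min ÷ 60 = 1.3 L/s.
New flow: 68 L/min ÷ 60 = 1.1333 L/s.
PIP = Vt/C + R·V̇ + PEEP (constant-flow equation of motion).
Only the resistive term changes: ΔPIP = R × ΔV̇ = 8.5 × (1.1333 − 1.3) = 8.5 × -0.1667 = -1.417 cmH2O.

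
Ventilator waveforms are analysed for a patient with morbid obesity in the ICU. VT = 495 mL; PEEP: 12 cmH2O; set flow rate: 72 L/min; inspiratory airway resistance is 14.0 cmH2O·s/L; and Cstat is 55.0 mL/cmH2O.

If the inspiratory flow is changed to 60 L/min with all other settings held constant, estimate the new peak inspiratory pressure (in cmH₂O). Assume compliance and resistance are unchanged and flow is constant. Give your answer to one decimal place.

35.0

Flow: 72 L/min ÷ 60 = 1.2 L/s.
New flow: 60 L/min ÷ 60 = 1 L/s.
PIP = Vt/C + R·V̇ + PEEP (constant-flow equation of motion).
Only the resistive term changes: ΔPIP = R × ΔV̇ = 14.0 × (1 − 1.2) = 14.0 × -0.2 = -2.8 cmH2O.
Original PIP = 495/55.0 + 14.0×1.2 + 12 = 37.8 cmH2O; new PIP = 37.8 + (-2.8) = 35.0 cmH2O.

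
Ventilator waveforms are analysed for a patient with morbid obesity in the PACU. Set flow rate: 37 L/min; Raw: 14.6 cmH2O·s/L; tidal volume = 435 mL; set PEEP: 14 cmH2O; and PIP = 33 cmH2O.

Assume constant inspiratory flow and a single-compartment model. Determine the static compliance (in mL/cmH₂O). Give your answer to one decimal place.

43.5

Flow: 37 L/min ÷ 60 = 0.6167 L/s.
Equation of motion (constant flow): PIP = Vt/C + R·V̇ + PEEP.
Vt/C = PIP − R·V̇ − PEEP = 33 − 14.6×0.6167 − 14 = 33 − 9.004 − 14 = 9.996 cmH2O.
C = Vt / 9.996 = 435 / 9.996 = 43.517 mL/cmH2O.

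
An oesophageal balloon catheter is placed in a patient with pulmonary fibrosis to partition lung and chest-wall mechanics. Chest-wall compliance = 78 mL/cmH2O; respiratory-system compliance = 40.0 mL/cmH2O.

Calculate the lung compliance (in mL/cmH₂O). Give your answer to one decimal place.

82.1

1/CL = 1/Crs − 1/Ccw.
1/CL = 1/40.0 − 1/78 = 0.01218.
CL = 82.102 mL/cmH2O.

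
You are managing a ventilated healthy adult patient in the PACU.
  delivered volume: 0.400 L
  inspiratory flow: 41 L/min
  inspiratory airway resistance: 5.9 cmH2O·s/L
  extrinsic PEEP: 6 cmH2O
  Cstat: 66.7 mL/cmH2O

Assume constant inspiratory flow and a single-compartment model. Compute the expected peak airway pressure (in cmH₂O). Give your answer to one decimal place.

Flow: 41 L/min ÷ 60 = 0.6833 L/s.
Equation of motion (constant flow): PIP = Vt/C + R·V̇ + PEEP.
PIP = 400/66.7 + 5.9×0.6833 + 6 = 5.997 + 4.031 + 6 = 16.028 cmH2O.

16.0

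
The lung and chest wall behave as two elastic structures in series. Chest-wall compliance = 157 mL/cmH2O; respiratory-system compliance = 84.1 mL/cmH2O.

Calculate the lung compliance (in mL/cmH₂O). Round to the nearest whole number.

181

1/CL = 1/Crs − 1/Ccw.
1/CL = 1/84.1 − 1/157 = 0.005521.
CL = 181.13 mL/cmH2O.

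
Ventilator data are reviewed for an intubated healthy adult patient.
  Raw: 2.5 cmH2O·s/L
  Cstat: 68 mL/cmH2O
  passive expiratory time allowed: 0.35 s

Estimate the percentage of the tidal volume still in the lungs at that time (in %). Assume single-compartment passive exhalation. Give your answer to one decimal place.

12.8

τ = R × C = 2.5 × 68 mL/cmH2O = 2.5 × 0.068 L/cmH2O = 0.17 s.
Passive exhalation: V(t)/V₀ = e^(−t/τ) = e^(−0.35/0.17) = 0.1276.
Fraction remaining = 0.1276 → 12.76%.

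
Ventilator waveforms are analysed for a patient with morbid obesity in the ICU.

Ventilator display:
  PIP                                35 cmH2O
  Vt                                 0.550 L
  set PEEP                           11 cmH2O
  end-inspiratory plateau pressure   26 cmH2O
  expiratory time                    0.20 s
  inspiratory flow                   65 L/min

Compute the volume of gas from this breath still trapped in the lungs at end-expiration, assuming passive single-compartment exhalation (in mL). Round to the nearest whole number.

285

Flow: 65 L/min ÷ 60 = 1.0833 L/s.
R = (PIP − Pplat)/V̇ = (35 − 26) / 1.0833 = 9.0/1.0833 = 8.308 cmH2O·s/L.
C = Vt/(Pplat − PEEP) = 550.0 / (26 − 11) = 550.0/15.0 = 36.667 mL/cmH2O.
τ = R × C = 8.308 × 0.03667 L/cmH2O = 0.3047 s.
Fraction remaining = e^(−Te/τ) = e^(−0.20/0.3047) = 0.5187.
Trapped volume = 550.0 × 0.5187 = 285.29 mL.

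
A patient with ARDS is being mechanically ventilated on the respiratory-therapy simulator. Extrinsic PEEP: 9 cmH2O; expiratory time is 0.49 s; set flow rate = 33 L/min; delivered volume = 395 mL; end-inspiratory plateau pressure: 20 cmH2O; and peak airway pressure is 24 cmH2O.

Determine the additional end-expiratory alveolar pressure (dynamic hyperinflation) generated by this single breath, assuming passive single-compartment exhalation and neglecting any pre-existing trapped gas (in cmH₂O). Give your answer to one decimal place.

Flow: 33 L/min ÷ 60 = 0.55 L/s.
R = (PIP − Pplat)/V̇ = (24 − 20) / 0.55 = 4.0/0.55 = 7.273 cmH2O·s/L.
C = Vt/(Pplat − PEEP) = 395.0 / (20 − 9) = 395.0/11.0 = 35.909 mL/cmH2O.
τ = R × C = 7.273 × 0.03591 L/cmH2O = 0.2612 s.
Fraction remaining = e^(−Te/τ) = e^(−0.49/0.2612) = 0.1532; trapped volume = 395.0 × 0.1532 = 60.514 mL.
Additional alveolar pressure from trapping ≈ V_trapped / C = 60.514 / 35.909 = 1.685 cmH2O.

1.7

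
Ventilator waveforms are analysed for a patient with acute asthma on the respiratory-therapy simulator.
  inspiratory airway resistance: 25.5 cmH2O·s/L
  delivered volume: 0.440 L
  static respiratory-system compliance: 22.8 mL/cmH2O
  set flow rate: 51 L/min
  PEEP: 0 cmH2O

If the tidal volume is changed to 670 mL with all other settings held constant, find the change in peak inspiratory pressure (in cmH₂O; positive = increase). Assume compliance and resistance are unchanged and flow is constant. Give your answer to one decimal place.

10.1

PIP = Vt/C + R·V̇ + PEEP (constant-flow equation of motion).
Only the elastic term changes: ΔPIP = ΔVt / C = (670 − 440) / 22.8 = 10.088 cmH2O.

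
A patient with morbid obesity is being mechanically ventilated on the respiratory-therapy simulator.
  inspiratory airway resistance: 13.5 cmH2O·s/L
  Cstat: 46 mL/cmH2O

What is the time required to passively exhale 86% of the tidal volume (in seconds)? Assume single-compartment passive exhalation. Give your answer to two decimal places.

τ = R × C = 13.5 × 46 mL/cmH2O = 13.5 × 0.046 L/cmH2O = 0.621 s.
Exhaled fraction f = 1 − e^(−t/τ) → t = −τ·ln(1 − f) = −0.621·ln(0.14) = 1.221 s.

1.22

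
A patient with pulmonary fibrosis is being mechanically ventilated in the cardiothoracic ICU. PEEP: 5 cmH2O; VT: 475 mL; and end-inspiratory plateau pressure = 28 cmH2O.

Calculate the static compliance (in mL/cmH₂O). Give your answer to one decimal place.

20.7

Cstat = Vt / (Pplat − PEEP) = 475 / (28 − 5) = 475 / 23.0 = 20.652 mL/cmH2O.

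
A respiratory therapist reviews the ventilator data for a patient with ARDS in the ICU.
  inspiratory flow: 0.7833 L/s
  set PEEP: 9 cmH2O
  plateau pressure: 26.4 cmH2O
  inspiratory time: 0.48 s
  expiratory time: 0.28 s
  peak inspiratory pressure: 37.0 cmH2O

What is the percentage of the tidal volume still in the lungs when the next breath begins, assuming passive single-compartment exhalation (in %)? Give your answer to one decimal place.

Vt = flow × Ti = 0.7833 L/s × 0.48 s × 1000 mL/L = 375.98 mL.
R = (PIP − Pplat)/V̇ = (37.0 − 26.4) / 0.7833 = 10.6/0.7833 = 13.532 cmH2O·s/L.
C = Vt/(Pplat − PEEP) = 375.98 / (26.4 − 9) = 375.98/17.4 = 21.608 mL/cmH2O.
τ = R × C = 13.532 × 0.02161 L/cmH2O = 0.2924 s.
Fraction remaining at end-expiration = e^(−Te/τ) = e^(−0.28/0.2924) = 0.3838 → 38.38%.

38.4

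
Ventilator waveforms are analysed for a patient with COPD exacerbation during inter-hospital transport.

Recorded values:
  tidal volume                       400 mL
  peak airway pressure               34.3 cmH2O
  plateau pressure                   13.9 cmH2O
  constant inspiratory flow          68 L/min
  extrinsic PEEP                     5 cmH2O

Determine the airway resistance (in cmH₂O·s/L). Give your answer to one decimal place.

Flow: 68 L/min ÷ 60 = 1.1333 L/s.
Raw = (PIP − Pplat) / flow = (34.3 − 13.9) / 1.1333 = 20.4 / 1.1333 = 18.001 cmH2O·s/L.

18.0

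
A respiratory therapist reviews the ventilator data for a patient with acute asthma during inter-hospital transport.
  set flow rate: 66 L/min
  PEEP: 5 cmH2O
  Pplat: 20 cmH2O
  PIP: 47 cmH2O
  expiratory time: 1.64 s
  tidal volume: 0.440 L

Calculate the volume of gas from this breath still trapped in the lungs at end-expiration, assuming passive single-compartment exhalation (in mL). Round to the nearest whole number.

45

Flow: 66 L/min ÷ 60 = 1.1 L/s.
R = (PIP − Pplat)/V̇ = (47 − 20) / 1.1 = 27.0/1.1 = 24.545 cmH2O·s/L.
C = Vt/(Pplat − PEEP) = 440.0 / (20 − 5) = 440.0/15.0 = 29.333 mL/cmH2O.
τ = R × C = 24.545 × 0.02933 L/cmH2O = 0.7199 s.
Fraction remaining = e^(−Te/τ) = e^(−1.64/0.7199) = 0.1025.
Trapped volume = 440.0 × 0.1025 = 45.1 mL.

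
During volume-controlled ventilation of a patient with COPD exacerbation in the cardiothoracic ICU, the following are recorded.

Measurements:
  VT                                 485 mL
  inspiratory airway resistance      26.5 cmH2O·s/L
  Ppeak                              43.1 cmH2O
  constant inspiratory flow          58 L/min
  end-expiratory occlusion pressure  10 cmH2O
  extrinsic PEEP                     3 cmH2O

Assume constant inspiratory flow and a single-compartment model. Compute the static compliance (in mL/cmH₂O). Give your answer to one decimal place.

Flow: 58 L/min ÷ 60 = 0.9667 L/s.
Total PEEP = 10 cmH2O (set 3 + intrinsic 7); this is the baseline alveolar pressure.
Equation of motion (constant flow): PIP = Vt/C + R·V̇ + PEEP.
Vt/C = PIP − R·V̇ − PEEP = 43.1 − 26.5×0.9667 − 10 = 43.1 − 25.618 − 10 = 7.482 cmH2O.
C = Vt / 7.482 = 485 / 7.482 = 64.822 mL/cmH2O.

64.8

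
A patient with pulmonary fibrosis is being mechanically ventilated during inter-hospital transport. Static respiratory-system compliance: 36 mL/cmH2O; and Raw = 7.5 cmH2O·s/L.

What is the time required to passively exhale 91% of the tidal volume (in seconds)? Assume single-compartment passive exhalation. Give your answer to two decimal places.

τ = R × C = 7.5 × 36 mL/cmH2O = 7.5 × 0.036 L/cmH2O = 0.27 s.
Exhaled fraction f = 1 − e^(−t/τ) → t = −τ·ln(1 − f) = −0.27·ln(0.09) = 0.6501 s.

0.65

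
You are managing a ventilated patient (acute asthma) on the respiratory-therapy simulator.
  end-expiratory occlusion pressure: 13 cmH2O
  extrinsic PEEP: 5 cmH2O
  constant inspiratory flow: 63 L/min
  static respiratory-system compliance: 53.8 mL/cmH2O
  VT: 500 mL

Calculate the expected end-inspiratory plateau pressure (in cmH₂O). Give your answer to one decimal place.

22.3

End-expiratory occlusion gives total PEEP = 13 cmH2O (intrinsic PEEP = 13 − 5 = 8). Use total PEEP for the elastic gradient.
Pplat = PEEPtotal + Vt / Cstat = 13 + 500 / 53.8 = 13 + 9.294 = 22.294 cmH2O.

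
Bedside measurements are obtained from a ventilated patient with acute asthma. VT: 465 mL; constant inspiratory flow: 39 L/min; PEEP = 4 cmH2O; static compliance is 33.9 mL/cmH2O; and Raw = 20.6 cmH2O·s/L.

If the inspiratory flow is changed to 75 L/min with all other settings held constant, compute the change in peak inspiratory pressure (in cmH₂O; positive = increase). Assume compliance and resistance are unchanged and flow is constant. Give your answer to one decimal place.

Flow: 39 L/min ÷ 60 = 0.65 L/s.
New flow: 75 L/min ÷ 60 = 1.25 L/s.
PIP = Vt/C + R·V̇ + PEEP (constant-flow equation of motion).
Only the resistive term changes: ΔPIP = R × ΔV̇ = 20.6 × (1.25 − 0.65) = 20.6 × 0.6 = 12.36 cmH2O.

12.4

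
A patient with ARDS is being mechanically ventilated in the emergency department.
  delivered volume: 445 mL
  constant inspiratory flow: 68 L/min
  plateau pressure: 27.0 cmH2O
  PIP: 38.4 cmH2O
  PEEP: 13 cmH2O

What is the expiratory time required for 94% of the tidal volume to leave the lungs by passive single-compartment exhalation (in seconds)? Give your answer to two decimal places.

0.90

Flow: 68 L/min ÷ 60 = 1.1333 L/s.
R = (PIP − Pplat)/V̇ = (38.4 − 27.0) / 1.1333 = 11.4/1.1333 = 10.059 cmH2O·s/L.
C = Vt/(Pplat − PEEP) = 445.0 / (27.0 − 13) = 445.0/14.0 = 31.786 mL/cmH2O.
τ = R × C = 10.059 × 0.03179 L/cmH2O = 0.3198 s.
t = −τ·ln(1 − 0.94) = −0.3198·ln(0.06) = 0.8997 s.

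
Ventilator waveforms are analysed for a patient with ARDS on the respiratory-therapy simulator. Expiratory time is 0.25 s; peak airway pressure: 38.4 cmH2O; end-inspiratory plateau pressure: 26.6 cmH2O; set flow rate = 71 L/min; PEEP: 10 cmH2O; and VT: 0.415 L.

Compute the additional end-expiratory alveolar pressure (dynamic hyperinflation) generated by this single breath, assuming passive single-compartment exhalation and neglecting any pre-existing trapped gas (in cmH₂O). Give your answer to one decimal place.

Flow: 71 L/min ÷ 60 = 1.1833 L/s.
R = (PIP − Pplat)/V̇ = (38.4 − 26.6) / 1.1833 = 11.8/1.1833 = 9.972 cmH2O·s/L.
C = Vt/(Pplat − PEEP) = 415.0 / (26.6 − 10) = 415.0/16.6 = 25.0 mL/cmH2O.
τ = R × C = 9.972 × 0.025 L/cmH2O = 0.2493 s.
Fraction remaining = e^(−Te/τ) = e^(−0.25/0.2493) = 0.3668; trapped volume = 415.0 × 0.3668 = 152.22 mL.
Additional alveolar pressure from trapping ≈ V_trapped / C = 152.22 / 25.0 = 6.089 cmH2O.

6.1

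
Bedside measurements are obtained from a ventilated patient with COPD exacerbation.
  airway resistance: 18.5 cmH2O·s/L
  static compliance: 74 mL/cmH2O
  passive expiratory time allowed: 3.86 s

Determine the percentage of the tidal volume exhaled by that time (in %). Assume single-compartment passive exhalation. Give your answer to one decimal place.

τ = R × C = 18.5 × 74 mL/cmH2O = 18.5 × 0.074 L/cmH2O = 1.369 s.
Passive exhalation: V(t)/V₀ = e^(−t/τ) = e^(−3.86/1.369) = 0.05963.
Fraction exhaled = 1 − 0.05963 = 0.9404 → 94.04%.

94.0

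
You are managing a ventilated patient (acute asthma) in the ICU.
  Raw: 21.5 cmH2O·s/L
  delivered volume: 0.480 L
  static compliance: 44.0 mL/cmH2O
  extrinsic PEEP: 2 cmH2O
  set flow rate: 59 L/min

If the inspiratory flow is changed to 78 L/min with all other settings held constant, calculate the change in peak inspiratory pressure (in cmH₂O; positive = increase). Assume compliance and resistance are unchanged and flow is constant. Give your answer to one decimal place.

6.8

Flow: 59 L/min ÷ 60 = 0.9833 L/s.
New flow: 78 L/min ÷ 60 = 1.3 L/s.
PIP = Vt/C + R·V̇ + PEEP (constant-flow equation of motion).
Only the resistive term changes: ΔPIP = R × ΔV̇ = 21.5 × (1.3 − 0.9833) = 21.5 × 0.3167 = 6.809 cmH2O.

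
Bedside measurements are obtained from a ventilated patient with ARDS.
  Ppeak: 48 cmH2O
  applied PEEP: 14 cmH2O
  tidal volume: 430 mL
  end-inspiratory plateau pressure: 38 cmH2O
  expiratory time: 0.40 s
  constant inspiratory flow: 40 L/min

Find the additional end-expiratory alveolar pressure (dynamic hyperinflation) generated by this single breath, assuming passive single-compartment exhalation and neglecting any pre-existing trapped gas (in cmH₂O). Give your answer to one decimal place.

Flow: 40 L/min ÷ 60 = 0.6667 L/s.
R = (PIP − Pplat)/V̇ = (48 − 38) / 0.6667 = 10.0/0.6667 = 14.999 cmH2O·s/L.
C = Vt/(Pplat − PEEP) = 430.0 / (38 − 14) = 430.0/24.0 = 17.917 mL/cmH2O.
τ = R × C = 14.999 × 0.01792 L/cmH2O = 0.2688 s.
Fraction remaining = e^(−Te/τ) = e^(−0.40/0.2688) = 0.2258; trapped volume = 430.0 × 0.2258 = 97.094 mL.
Additional alveolar pressure from trapping ≈ V_trapped / C = 97.094 / 17.917 = 5.419 cmH2O.

5.4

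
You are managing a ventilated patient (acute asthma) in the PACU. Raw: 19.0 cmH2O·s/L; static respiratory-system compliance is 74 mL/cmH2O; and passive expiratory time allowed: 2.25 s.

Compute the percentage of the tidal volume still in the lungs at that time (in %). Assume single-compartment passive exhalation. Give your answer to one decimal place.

20.2

τ = R × C = 19.0 × 74 mL/cmH2O = 19.0 × 0.074 L/cmH2O = 1.406 s.
Passive exhalation: V(t)/V₀ = e^(−t/τ) = e^(−2.25/1.406) = 0.2018.
Fraction remaining = 0.2018 → 20.18%.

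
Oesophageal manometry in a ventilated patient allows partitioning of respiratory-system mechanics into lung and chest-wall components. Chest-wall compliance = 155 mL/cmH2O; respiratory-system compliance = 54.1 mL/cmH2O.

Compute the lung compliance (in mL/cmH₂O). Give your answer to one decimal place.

83.1

1/CL = 1/Crs − 1/Ccw.
1/CL = 1/54.1 − 1/155 = 0.01203.
CL = 83.126 mL/cmH2O.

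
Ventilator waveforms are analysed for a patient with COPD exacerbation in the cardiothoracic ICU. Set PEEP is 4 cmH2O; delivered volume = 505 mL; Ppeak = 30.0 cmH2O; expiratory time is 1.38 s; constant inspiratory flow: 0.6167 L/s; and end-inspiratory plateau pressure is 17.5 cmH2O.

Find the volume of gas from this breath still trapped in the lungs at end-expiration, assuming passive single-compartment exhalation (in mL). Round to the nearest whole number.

82

R = (PIP − Pplat)/V̇ = (30.0 − 17.5) / 0.6167 = 12.5/0.6167 = 20.269 cmH2O·s/L.
C = Vt/(Pplat − PEEP) = 505.0 / (17.5 − 4) = 505.0/13.5 = 37.407 mL/cmH2O.
τ = R × C = 20.269 × 0.03741 L/cmH2O = 0.7583 s.
Fraction remaining = e^(−Te/τ) = e^(−1.38/0.7583) = 0.162.
Trapped volume = 505.0 × 0.162 = 81.81 mL.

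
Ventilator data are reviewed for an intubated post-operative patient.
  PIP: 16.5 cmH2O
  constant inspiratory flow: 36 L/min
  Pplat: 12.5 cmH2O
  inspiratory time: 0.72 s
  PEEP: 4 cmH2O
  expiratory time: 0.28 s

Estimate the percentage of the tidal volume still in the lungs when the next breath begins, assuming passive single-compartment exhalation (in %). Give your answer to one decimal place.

Flow: 36 L/min ÷ 60 = 0.6 L/s.
Vt = flow × Ti = 0.6 L/s × 0.72 s × 1000 mL/L = 432.0 mL.
R = (PIP − Pplat)/V̇ = (16.5 − 12.5) / 0.6 = 4.0/0.6 = 6.667 cmH2O·s/L.
C = Vt/(Pplat − PEEP) = 432.0 / (12.5 − 4) = 432.0/8.5 = 50.824 mL/cmH2O.
τ = R × C = 6.667 × 0.05082 L/cmH2O = 0.3388 s.
Fraction remaining at end-expiration = e^(−Te/τ) = e^(−0.28/0.3388) = 0.4376 → 43.76%.

43.8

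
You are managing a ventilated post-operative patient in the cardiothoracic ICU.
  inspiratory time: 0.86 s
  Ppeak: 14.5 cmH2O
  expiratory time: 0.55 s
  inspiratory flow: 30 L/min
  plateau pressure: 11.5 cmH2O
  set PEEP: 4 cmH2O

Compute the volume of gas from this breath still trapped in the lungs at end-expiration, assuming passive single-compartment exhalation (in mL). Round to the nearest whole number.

87

Flow: 30 L/min ÷ 60 = 0.5 L/s.
Vt = flow × Ti = 0.5 L/s × 0.86 s × 1000 mL/L = 430.0 mL.
R = (PIP − Pplat)/V̇ = (14.5 − 11.5) / 0.5 = 3.0/0.5 = 6.0 cmH2O·s/L.
C = Vt/(Pplat − PEEP) = 430.0 / (11.5 − 4) = 430.0/7.5 = 57.333 mL/cmH2O.
τ = R × C = 6.0 × 0.05733 L/cmH2O = 0.344 s.
Fraction remaining = e^(−Te/τ) = e^(−0.55/0.344) = 0.2021.
Trapped volume = 430.0 × 0.2021 = 86.903 mL.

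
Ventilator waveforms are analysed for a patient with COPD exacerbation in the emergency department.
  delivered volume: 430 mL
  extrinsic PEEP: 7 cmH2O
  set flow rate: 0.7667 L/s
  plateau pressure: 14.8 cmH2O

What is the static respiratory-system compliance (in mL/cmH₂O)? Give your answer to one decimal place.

Cstat = Vt / (Pplat − PEEP) = 430 / (14.8 − 7) = 430 / 7.8 = 55.128 mL/cmH2O.

55.1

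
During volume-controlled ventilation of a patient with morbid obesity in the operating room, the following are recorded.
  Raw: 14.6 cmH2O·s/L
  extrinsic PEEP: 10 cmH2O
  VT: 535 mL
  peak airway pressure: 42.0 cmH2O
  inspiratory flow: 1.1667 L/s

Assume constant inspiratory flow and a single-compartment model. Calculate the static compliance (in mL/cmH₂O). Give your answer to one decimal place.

Equation of motion (constant flow): PIP = Vt/C + R·V̇ + PEEP.
Vt/C = PIP − R·V̇ − PEEP = 42.0 − 14.6×1.1667 − 10 = 42.0 − 17.034 − 10 = 14.966 cmH2O.
C = Vt / 14.966 = 535 / 14.966 = 35.748 mL/cmH2O.

35.7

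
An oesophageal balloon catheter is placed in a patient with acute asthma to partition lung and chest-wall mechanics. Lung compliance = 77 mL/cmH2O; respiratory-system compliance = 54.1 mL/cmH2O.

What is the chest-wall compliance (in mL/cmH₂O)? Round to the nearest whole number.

182

1/Ccw = 1/Crs − 1/CL.
1/Ccw = 1/54.1 − 1/77 = 0.005497.
Ccw = 181.92 mL/cmH2O.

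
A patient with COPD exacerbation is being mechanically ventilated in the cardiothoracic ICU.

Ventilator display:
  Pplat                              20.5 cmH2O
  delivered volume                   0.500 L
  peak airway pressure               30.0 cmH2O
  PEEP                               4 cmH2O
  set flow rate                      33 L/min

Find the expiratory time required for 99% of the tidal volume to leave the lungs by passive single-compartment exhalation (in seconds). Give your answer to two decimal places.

Flow: 33 L/min ÷ 60 = 0.55 L/s.
R = (PIP − Pplat)/V̇ = (30.0 − 20.5) / 0.55 = 9.5/0.55 = 17.273 cmH2O·s/L.
C = Vt/(Pplat − PEEP) = 500.0 / (20.5 − 4) = 500.0/16.5 = 30.303 mL/cmH2O.
τ = R × C = 17.273 × 0.0303 L/cmH2O = 0.5234 s.
t = −τ·ln(1 − 0.99) = −0.5234·ln(0.01) = 2.41 s.

2.41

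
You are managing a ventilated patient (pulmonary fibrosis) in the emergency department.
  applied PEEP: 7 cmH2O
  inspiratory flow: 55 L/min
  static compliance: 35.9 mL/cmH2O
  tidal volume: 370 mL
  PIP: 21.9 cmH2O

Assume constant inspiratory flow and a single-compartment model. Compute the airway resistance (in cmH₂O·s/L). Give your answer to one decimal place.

Flow: 55 L/min ÷ 60 = 0.9167 L/s.
Equation of motion (constant flow): PIP = Vt/C + R·V̇ + PEEP.
R·V̇ = PIP − Vt/C − PEEP = 21.9 − 370/35.9 − 7 = 21.9 − 10.306 − 7 = 4.594 cmH2O.
R = 4.594 / 0.9167 = 5.011 cmH2O·s/L.

5.0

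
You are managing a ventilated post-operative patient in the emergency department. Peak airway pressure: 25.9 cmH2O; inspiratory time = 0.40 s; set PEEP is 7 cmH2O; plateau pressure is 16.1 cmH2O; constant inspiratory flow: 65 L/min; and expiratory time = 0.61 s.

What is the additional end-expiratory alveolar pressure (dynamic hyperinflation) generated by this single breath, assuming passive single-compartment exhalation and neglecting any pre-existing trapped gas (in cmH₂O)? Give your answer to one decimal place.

Flow: 65 L/min ÷ 60 = 1.0833 L/s.
Vt = flow × Ti = 1.0833 L/s × 0.40 s × 1000 mL/L = 433.32 mL.
R = (PIP − Pplat)/V̇ = (25.9 − 16.1) / 1.0833 = 9.8/1.0833 = 9.046 cmH2O·s/L.
C = Vt/(Pplat − PEEP) = 433.32 / (16.1 − 7) = 433.32/9.1 = 47.618 mL/cmH2O.
τ = R × C = 9.046 × 0.04762 L/cmH2O = 0.4308 s.
Fraction remaining = e^(−Te/τ) = e^(−0.61/0.4308) = 0.2427; trapped volume = 433.32 × 0.2427 = 105.17 mL.
Additional alveolar pressure from trapping ≈ V_trapped / C = 105.17 / 47.618 = 2.209 cmH2O.

2.2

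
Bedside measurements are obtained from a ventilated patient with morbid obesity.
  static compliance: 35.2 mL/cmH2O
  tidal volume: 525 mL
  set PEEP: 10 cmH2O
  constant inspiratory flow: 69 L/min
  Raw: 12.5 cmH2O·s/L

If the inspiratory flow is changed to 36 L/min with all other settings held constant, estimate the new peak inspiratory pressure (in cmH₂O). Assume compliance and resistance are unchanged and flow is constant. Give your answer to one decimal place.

Flow: 69 L/min ÷ 60 = 1.15 L/s.
New flow: 36 L/min ÷ 60 = 0.6 L/s.
PIP = Vt/C + R·V̇ + PEEP (constant-flow equation of motion).
Only the resistive term changes: ΔPIP = R × ΔV̇ = 12.5 × (0.6 − 1.15) = 12.5 × -0.55 = -6.875 cmH2O.
Original PIP = 525/35.2 + 12.5×1.15 + 10 = 39.29 cmH2O; new PIP = 39.29 + (-6.875) = 32.415 cmH2O.

32.4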